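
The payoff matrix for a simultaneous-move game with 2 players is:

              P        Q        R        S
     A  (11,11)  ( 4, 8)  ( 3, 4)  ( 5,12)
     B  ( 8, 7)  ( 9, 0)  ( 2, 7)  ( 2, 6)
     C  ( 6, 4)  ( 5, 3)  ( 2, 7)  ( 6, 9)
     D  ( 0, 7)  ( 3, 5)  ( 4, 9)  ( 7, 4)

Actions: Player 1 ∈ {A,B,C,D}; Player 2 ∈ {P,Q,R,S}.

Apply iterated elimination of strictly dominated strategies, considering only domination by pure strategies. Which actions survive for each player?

P2 drop Q (P beats it: A:11>8 B:7>0 C:4>3 D:7>5)
P1 drop B (A beats it: P:11>8 R:3>2 S:5>2)
P1→{A,C,D} P2→{P,R,S}

Survivors P1:{A,C,D} P2:{P,R,S}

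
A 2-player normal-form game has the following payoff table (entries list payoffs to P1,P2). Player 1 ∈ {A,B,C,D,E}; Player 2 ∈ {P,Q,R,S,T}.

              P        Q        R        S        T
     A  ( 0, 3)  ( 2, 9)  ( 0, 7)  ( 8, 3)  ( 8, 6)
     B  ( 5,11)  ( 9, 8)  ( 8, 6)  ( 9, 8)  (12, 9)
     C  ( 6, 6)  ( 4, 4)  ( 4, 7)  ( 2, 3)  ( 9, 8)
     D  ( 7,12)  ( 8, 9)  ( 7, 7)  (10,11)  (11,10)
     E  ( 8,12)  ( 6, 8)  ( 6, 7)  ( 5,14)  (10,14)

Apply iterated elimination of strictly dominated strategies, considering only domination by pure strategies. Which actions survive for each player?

P1 drop A (B beats it: P:5>0 Q:9>2 R:8>0 S:9>8 T:12>8)
P1 drop C (D beats it: P:7>6 Q:8>4 R:7>4 S:10>2 T:11>9)
P2 drop Q (P beats it: B:11>8 D:12>9 E:12>8)
P2 drop R (P beats it: B:11>6 D:12>7 E:12>7)
P1→{B,D,E} P2→{P,S,T}

Survivors P1:{B,D,E} P2:{P,S,T}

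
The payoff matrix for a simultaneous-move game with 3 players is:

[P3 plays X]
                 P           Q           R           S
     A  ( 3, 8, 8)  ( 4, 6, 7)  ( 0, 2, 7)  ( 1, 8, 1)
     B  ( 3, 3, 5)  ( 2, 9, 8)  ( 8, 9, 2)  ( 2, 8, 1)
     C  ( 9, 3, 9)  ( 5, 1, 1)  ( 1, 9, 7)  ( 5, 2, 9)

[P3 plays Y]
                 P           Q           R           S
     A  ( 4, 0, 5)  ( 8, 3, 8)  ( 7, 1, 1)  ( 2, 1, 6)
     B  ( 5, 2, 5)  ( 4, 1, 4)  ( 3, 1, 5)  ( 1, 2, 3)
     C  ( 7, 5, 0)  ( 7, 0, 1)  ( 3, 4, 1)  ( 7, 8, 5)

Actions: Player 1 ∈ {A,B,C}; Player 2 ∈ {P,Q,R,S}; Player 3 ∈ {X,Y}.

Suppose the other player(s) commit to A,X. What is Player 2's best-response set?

P2 best: {P,S}

u_2(P vs A,X) = 8
u_2(Q vs A,X) = 6
u_2(R vs A,X) = 2
u_2(S vs A,X) = 8
max payoff 8 at {P,S}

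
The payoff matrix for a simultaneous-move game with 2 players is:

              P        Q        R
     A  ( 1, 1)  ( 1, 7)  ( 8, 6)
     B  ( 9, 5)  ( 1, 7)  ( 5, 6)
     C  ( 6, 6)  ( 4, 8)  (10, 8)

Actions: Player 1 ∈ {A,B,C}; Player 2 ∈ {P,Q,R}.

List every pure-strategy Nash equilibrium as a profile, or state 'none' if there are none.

(A,P): not NE [P1→B gives 9>1; P2→Q gives 7>1]
(A,Q): not NE [P1→C gives 4>1]
(A,R): not NE [P1→C gives 10>8; P2→Q gives 7>6]
(B,P): not NE [P2→Q gives 7>5]
(B,Q): not NE [P1→C gives 4>1]
(B,R): not NE [P1→C gives 10>5; P2→Q gives 7>6]
(C,P): not NE [P1→B gives 9>6; P2→R gives 8>6]
(C,Q): NE
(C,R): NE

Nash profiles: (C,Q), (C,R)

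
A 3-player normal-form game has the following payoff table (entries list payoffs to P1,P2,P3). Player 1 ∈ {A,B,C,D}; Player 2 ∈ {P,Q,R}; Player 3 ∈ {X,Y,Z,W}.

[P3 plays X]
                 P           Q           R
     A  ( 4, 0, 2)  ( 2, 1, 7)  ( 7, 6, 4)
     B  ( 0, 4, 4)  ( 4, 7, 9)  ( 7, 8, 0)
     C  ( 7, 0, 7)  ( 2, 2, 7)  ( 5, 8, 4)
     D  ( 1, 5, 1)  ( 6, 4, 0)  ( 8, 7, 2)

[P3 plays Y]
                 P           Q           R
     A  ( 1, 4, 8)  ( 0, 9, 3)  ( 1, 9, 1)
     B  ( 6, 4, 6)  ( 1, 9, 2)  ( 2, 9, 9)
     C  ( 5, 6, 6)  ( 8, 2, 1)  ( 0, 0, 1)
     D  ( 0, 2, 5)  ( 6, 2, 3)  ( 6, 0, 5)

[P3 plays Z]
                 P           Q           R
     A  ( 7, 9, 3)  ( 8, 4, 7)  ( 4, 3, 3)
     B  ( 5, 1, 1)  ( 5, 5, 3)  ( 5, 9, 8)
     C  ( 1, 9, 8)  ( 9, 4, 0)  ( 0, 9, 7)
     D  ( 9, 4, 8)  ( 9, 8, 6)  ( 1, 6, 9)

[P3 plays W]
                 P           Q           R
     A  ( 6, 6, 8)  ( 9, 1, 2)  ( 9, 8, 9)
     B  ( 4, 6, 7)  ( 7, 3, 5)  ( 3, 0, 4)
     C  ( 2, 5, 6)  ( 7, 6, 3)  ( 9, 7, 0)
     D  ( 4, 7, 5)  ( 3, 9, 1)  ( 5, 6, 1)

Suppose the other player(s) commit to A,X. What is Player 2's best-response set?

argmax u_2 = {R}

u_2(P vs A,X) = 0
u_2(Q vs A,X) = 1
u_2(R vs A,X) = 6
max payoff 6 at {R}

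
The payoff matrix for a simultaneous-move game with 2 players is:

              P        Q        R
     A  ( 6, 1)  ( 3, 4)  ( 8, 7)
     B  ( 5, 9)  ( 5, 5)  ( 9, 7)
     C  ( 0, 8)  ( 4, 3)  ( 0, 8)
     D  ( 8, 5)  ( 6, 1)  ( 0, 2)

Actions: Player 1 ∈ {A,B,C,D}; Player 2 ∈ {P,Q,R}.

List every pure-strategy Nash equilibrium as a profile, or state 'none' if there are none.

(A,P): not NE [P1→D gives 8>6; P2→R gives 7>1]
(A,Q): not NE [P1→D gives 6>3; P2→R gives 7>4]
(A,R): not NE [P1→B gives 9>8]
(B,P): not NE [P1→D gives 8>5]
(B,Q): not NE [P1→D gives 6>5; P2→P gives 9>5]
(B,R): not NE [P2→P gives 9>7]
(C,P): not NE [P1→D gives 8>0]
(C,Q): not NE [P1→D gives 6>4; P2→R gives 8>3]
(C,R): not NE [P1→B gives 9>0]
(D,P): NE
(D,Q): not NE [P2→P gives 5>1]
(D,R): not NE [P1→B gives 9>0; P2→P gives 5>2]

Nash profiles: (D,P)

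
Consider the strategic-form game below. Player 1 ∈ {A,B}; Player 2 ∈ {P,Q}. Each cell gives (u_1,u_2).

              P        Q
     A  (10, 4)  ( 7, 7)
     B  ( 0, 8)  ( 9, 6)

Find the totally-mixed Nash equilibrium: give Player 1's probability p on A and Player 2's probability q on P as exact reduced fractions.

P1 indiff ⇒ q·10+(1-q)·7 = q·0+(1-q)·9 ⇒ q(10) = (1-q)(2) ⇒ q = 1/6
P2 indiff ⇒ p·4+(1-p)·8 = p·7+(1-p)·6 ⇒ p(-3) = (1-p)(-2) ⇒ p = 2/5

p=2/5, q=1/6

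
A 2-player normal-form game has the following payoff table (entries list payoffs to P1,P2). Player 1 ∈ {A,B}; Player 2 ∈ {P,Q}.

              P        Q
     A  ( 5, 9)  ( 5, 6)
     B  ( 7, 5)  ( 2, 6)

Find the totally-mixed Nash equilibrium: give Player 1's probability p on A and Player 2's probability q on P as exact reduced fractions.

(p,q) = (1/4, 3/5)

P1 indiff ⇒ q·5+(1-q)·5 = q·7+(1-q)·2 ⇒ q(-2) = (1-q)(-3) ⇒ q = 3/5
P2 indiff ⇒ p·9+(1-p)·5 = p·6+(1-p)·6 ⇒ p(3) = (1-p)(1) ⇒ p = 1/4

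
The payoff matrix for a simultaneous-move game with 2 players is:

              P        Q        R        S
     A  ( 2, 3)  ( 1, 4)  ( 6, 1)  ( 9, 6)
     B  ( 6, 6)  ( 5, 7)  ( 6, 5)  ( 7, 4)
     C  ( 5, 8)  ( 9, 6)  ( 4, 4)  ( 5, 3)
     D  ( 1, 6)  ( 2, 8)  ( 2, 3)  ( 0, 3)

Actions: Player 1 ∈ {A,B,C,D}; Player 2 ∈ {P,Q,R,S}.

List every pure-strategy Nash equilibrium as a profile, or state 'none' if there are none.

PSNE = {(A,S)}

(A,P): not NE [P1→B gives 6>2; P2→S gives 6>3]
(A,Q): not NE [P1→C gives 9>1; P2→S gives 6>4]
(A,R): not NE [P2→S gives 6>1]
(A,S): NE
(B,P): not NE [P2→Q gives 7>6]
(B,Q): not NE [P1→C gives 9>5]
(B,R): not NE [P2→Q gives 7>5]
(B,S): not NE [P1→A gives 9>7; P2→Q gives 7>4]
(C,P): not NE [P1→B gives 6>5]
(C,Q): not NE [P2→P gives 8>6]
(C,R): not NE [P1→B gives 6>4; P2→P gives 8>4]
(C,S): not NE [P1→A gives 9>5; P2→P gives 8>3]
(D,P): not NE [P1→B gives 6>1; P2→Q gives 8>6]
(D,Q): not NE [P1→C gives 9>2]
(D,R): not NE [P1→B gives 6>2; P2→Q gives 8>3]
(D,S): not NE [P1→A gives 9>0; P2→Q gives 8>3]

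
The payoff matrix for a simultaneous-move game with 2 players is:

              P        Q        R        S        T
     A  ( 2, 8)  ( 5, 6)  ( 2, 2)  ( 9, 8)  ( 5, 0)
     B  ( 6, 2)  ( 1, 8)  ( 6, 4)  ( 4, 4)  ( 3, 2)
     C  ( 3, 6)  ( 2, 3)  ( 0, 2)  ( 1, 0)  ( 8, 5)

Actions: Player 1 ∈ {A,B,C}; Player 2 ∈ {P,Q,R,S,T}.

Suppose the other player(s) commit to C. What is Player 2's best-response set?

u_2(P vs C) = 6
u_2(Q vs C) = 3
u_2(R vs C) = 2
u_2(S vs C) = 0
u_2(T vs C) = 5
max payoff 6 at {P}

argmax u_2 = {P}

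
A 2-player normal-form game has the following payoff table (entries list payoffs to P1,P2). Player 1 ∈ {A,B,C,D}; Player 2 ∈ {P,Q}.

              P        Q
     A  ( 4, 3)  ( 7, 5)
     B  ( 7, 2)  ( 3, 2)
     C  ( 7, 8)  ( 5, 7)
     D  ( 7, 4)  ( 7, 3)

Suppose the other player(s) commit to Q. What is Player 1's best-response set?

u_1(A vs Q) = 7
u_1(B vs Q) = 3
u_1(C vs Q) = 5
u_1(D vs Q) = 7
max payoff 7 at {A,D}

P1 best: {A,D}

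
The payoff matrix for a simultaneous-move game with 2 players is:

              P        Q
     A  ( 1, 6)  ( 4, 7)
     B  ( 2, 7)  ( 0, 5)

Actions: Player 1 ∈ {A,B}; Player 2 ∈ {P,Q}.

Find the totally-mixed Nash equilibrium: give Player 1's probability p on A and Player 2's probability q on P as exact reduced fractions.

(p,q) = (2/3, 4/5)

P1 indiff ⇒ q·1+(1-q)·4 = q·2+(1-q)·0 ⇒ q(-1) = (1-q)(-4) ⇒ q = 4/5
P2 indiff ⇒ p·6+(1-p)·7 = p·7+(1-p)·5 ⇒ p(-1) = (1-p)(-2) ⇒ p = 2/3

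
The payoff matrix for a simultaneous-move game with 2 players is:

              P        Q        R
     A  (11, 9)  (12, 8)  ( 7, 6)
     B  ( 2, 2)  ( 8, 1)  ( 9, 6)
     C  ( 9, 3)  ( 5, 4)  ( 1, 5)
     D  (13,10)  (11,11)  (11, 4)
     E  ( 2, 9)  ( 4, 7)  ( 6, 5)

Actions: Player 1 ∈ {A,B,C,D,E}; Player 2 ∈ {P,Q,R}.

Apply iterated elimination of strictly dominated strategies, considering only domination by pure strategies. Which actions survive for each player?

P1 drop B (D beats it: P:13>2 Q:11>8 R:11>9)
P1 drop C (A beats it: P:11>9 Q:12>5 R:7>1)
P1 drop E (A beats it: P:11>2 Q:12>4 R:7>6)
P2 drop R (P beats it: A:9>6 D:10>4)
P1→{A,D} P2→{P,Q}

IESDS → P1:{A,D} P2:{P,Q}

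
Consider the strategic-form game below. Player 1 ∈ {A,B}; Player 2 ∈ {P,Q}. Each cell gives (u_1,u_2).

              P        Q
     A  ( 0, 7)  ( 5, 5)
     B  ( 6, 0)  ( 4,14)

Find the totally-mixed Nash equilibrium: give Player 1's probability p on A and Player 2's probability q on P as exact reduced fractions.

P1 indiff ⇒ q·0+(1-q)·5 = q·6+(1-q)·4 ⇒ q(-6) = (1-q)(-1) ⇒ q = 1/7
P2 indiff ⇒ p·7+(1-p)·0 = p·5+(1-p)·14 ⇒ p(2) = (1-p)(14) ⇒ p = 7/8

(p,q) = (7/8, 1/7)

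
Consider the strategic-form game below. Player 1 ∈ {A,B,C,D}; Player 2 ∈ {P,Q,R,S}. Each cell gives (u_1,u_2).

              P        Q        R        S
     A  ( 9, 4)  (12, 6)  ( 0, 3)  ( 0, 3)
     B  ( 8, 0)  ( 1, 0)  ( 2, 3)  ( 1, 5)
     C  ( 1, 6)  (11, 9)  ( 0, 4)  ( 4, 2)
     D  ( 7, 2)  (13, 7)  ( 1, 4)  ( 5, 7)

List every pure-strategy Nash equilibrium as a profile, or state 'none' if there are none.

PSNE = {(D,Q), (D,S)}

(A,P): not NE [P2→Q gives 6>4]
(A,Q): not NE [P1→D gives 13>12]
(A,R): not NE [P1→B gives 2>0; P2→Q gives 6>3]
(A,S): not NE [P1→D gives 5>0; P2→Q gives 6>3]
(B,P): not NE [P1→A gives 9>8; P2→S gives 5>0]
(B,Q): not NE [P1→D gives 13>1; P2→S gives 5>0]
(B,R): not NE [P2→S gives 5>3]
(B,S): not NE [P1→D gives 5>1]
(C,P): not NE [P1→A gives 9>1; P2→Q gives 9>6]
(C,Q): not NE [P1→D gives 13>11]
(C,R): not NE [P1→B gives 2>0; P2→Q gives 9>4]
(C,S): not NE [P1→D gives 5>4; P2→Q gives 9>2]
(D,P): not NE [P1→A gives 9>7; P2→S gives 7>2]
(D,Q): NE
(D,R): not NE [P1→B gives 2>1; P2→S gives 7>4]
(D,S): NE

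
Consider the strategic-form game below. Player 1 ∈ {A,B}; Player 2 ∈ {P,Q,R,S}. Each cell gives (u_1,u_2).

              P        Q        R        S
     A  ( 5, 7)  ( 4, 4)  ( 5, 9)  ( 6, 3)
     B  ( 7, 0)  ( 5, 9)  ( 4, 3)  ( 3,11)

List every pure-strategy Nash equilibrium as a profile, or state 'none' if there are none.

NE set: (A,R)

(A,P): not NE [P1→B gives 7>5; P2→R gives 9>7]
(A,Q): not NE [P1→B gives 5>4; P2→R gives 9>4]
(A,R): NE
(A,S): not NE [P2→R gives 9>3]
(B,P): not NE [P2→S gives 11>0]
(B,Q): not NE [P2→S gives 11>9]
(B,R): not NE [P1→A gives 5>4; P2→S gives 11>3]
(B,S): not NE [P1→A gives 6>3]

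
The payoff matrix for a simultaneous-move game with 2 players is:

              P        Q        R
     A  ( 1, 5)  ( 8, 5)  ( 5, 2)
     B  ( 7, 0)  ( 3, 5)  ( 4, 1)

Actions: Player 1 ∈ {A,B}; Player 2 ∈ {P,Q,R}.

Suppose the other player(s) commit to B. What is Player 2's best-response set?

BR_2 = {Q}

u_2(P vs B) = 0
u_2(Q vs B) = 5
u_2(R vs B) = 1
max payoff 5 at {Q}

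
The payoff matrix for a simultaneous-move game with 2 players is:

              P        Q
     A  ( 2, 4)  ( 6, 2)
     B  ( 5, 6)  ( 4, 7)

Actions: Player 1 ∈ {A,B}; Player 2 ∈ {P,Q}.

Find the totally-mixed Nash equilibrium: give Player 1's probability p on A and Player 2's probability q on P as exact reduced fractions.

p=1/3, q=2/5

P1 indiff ⇒ q·2+(1-q)·6 = q·5+(1-q)·4 ⇒ q(-3) = (1-q)(-2) ⇒ q = 2/5
P2 indiff ⇒ p·4+(1-p)·6 = p·2+(1-p)·7 ⇒ p(2) = (1-p)(1) ⇒ p = 1/3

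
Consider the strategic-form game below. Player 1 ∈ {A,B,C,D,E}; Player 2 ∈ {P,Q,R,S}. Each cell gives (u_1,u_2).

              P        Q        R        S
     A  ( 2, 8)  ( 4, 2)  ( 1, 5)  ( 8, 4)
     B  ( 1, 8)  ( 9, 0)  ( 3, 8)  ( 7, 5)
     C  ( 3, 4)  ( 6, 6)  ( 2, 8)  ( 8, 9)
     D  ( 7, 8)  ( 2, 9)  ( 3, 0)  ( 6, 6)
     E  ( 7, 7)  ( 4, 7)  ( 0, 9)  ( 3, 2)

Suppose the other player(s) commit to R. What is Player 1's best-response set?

argmax u_1 = {B,D}

u_1(A vs R) = 1
u_1(B vs R) = 3
u_1(C vs R) = 2
u_1(D vs R) = 3
u_1(E vs R) = 0
max payoff 3 at {B,D}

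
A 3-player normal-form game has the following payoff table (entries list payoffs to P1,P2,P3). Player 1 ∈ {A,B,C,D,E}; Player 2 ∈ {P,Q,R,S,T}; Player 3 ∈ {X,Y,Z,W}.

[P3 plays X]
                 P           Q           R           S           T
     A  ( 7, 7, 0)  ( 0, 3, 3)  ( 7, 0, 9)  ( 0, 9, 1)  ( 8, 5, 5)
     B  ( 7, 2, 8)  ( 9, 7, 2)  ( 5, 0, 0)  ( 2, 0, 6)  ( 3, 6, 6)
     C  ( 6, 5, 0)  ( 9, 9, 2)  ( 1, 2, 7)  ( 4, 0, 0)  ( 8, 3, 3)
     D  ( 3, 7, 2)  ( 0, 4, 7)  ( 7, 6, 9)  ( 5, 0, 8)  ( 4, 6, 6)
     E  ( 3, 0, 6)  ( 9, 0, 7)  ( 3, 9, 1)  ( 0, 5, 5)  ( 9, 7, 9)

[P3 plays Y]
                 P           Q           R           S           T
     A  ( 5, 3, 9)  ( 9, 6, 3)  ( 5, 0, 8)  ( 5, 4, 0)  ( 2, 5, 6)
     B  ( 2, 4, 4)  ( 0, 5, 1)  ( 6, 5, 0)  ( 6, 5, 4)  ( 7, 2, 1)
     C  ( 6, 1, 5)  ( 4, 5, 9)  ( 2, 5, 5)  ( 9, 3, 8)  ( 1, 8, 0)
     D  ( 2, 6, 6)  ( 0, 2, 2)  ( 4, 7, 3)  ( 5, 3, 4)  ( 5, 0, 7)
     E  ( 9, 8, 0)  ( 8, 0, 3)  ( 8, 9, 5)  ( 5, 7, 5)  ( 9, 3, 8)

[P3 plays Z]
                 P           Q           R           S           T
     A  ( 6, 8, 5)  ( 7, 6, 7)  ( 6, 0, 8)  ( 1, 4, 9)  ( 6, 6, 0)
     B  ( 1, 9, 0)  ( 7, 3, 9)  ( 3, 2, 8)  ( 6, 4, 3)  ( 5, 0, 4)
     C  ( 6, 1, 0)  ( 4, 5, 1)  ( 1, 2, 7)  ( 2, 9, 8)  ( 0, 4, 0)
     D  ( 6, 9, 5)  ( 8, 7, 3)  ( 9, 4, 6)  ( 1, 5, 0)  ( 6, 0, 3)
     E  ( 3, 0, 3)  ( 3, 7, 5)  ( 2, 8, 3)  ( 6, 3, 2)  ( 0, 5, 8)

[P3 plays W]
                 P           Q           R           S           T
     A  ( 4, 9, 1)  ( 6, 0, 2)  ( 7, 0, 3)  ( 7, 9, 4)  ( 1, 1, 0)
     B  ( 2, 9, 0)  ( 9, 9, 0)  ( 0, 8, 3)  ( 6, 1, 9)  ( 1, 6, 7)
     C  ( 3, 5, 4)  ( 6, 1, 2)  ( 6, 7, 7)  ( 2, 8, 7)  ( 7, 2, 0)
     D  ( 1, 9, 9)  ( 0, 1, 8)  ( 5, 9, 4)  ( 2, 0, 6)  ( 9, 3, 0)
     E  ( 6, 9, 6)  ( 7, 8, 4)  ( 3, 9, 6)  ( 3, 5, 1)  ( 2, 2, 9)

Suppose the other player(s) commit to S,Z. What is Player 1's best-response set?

P1 best: {B,E}

u_1(A vs S,Z) = 1
u_1(B vs S,Z) = 6
u_1(C vs S,Z) = 2
u_1(D vs S,Z) = 1
u_1(E vs S,Z) = 6
max payoff 6 at {B,E}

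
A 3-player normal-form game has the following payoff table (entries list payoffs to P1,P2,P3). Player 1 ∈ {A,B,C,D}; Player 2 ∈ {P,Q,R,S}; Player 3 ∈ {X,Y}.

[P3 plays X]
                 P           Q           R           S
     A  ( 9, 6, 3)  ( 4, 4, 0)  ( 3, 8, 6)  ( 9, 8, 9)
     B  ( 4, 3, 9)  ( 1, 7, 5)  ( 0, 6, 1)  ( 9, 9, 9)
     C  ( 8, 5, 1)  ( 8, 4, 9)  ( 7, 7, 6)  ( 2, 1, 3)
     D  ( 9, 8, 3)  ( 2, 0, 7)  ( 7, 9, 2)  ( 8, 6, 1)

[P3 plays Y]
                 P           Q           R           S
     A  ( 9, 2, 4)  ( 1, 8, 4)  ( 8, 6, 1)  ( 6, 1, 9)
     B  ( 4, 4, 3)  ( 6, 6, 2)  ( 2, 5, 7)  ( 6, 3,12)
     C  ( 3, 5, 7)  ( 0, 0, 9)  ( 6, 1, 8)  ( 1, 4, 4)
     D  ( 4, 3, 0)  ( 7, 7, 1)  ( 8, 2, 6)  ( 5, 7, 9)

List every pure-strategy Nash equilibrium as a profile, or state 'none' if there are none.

PSNE = {(A,S,X)}

(A,P,X): not NE [P2→S gives 8>6; P3→Y gives 4>3]
(A,P,Y): not NE [P2→Q gives 8>2]
(A,Q,X): not NE [P1→C gives 8>4; P2→S gives 8>4; P3→Y gives 4>0]
(A,Q,Y): not NE [P1→D gives 7>1]
(A,R,X): not NE [P1→D gives 7>3]
(A,R,Y): not NE [P2→Q gives 8>6; P3→X gives 6>1]
(A,S,X): NE
(A,S,Y): not NE [P2→Q gives 8>1]
(B,P,X): not NE [P1→D gives 9>4; P2→S gives 9>3]
(B,P,Y): not NE [P1→A gives 9>4; P2→Q gives 6>4; P3→X gives 9>3]
(B,Q,X): not NE [P1→C gives 8>1; P2→S gives 9>7]
(B,Q,Y): not NE [P1→D gives 7>6; P3→X gives 5>2]
(B,R,X): not NE [P1→D gives 7>0; P2→S gives 9>6; P3→Y gives 7>1]
(B,R,Y): not NE [P1→D gives 8>2; P2→Q gives 6>5]
(B,S,X): not NE [P3→Y gives 12>9]
(B,S,Y): not NE [P2→Q gives 6>3]
(C,P,X): not NE [P1→D gives 9>8; P2→R gives 7>5; P3→Y gives 7>1]
(C,P,Y): not NE [P1→A gives 9>3]
(C,Q,X): not NE [P2→R gives 7>4]
(C,Q,Y): not NE [P1→D gives 7>0; P2→P gives 5>0]
(C,R,X): not NE [P3→Y gives 8>6]
(C,R,Y): not NE [P1→D gives 8>6; P2→P gives 5>1]
(C,S,X): not NE [P1→B gives 9>2; P2→R gives 7>1; P3→Y gives 4>3]
(C,S,Y): not NE [P1→B gives 6>1; P2→P gives 5>4]
(D,P,X): not NE [P2→R gives 9>8]
(D,P,Y): not NE [P1→A gives 9>4; P2→S gives 7>3; P3→X gives 3>0]
(D,Q,X): not NE [P1→C gives 8>2; P2→R gives 9>0]
(D,Q,Y): not NE [P3→X gives 7>1]
(D,R,X): not NE [P3→Y gives 6>2]
(D,R,Y): not NE [P2→S gives 7>2]
(D,S,X): not NE [P1→B gives 9>8; P2→R gives 9>6; P3→Y gives 9>1]
(D,S,Y): not NE [P1→B gives 6>5]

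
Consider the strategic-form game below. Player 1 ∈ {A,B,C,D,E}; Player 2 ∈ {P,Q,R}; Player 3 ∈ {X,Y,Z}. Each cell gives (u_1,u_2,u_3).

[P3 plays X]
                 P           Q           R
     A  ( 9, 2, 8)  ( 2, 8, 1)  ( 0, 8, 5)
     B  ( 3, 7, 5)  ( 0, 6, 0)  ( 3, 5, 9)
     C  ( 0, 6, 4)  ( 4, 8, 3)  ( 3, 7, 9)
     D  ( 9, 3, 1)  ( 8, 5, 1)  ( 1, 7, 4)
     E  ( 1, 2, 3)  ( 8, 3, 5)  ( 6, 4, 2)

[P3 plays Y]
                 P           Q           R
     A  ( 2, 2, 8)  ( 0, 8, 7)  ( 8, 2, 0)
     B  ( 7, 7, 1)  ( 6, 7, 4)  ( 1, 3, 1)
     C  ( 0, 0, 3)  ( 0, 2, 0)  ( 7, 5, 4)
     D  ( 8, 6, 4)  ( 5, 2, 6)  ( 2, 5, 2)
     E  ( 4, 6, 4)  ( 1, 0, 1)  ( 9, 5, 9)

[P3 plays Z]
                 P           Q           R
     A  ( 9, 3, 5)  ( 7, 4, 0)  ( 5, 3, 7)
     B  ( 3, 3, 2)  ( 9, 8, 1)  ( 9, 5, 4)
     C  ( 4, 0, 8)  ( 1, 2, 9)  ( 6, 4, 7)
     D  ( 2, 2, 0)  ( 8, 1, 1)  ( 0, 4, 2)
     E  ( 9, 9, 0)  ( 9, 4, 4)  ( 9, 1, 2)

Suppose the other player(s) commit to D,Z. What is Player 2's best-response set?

u_2(P vs D,Z) = 2
u_2(Q vs D,Z) = 1
u_2(R vs D,Z) = 4
max payoff 4 at {R}

P2 best: {R}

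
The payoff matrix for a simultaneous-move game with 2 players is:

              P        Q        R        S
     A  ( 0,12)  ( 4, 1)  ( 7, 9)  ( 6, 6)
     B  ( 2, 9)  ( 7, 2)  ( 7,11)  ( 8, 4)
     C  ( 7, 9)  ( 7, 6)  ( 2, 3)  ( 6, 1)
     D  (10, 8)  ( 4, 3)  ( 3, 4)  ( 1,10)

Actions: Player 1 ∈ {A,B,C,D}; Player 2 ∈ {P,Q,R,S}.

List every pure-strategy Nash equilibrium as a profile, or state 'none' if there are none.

NE set: (B,R)

(A,P): not NE [P1→D gives 10>0]
(A,Q): not NE [P1→C gives 7>4; P2→P gives 12>1]
(A,R): not NE [P2→P gives 12>9]
(A,S): not NE [P1→B gives 8>6; P2→P gives 12>6]
(B,P): not NE [P1→D gives 10>2; P2→R gives 11>9]
(B,Q): not NE [P2→R gives 11>2]
(B,R): NE
(B,S): not NE [P2→R gives 11>4]
(C,P): not NE [P1→D gives 10>7]
(C,Q): not NE [P2→P gives 9>6]
(C,R): not NE [P1→B gives 7>2; P2→P gives 9>3]
(C,S): not NE [P1→B gives 8>6; P2→P gives 9>1]
(D,P): not NE [P2→S gives 10>8]
(D,Q): not NE [P1→C gives 7>4; P2→S gives 10>3]
(D,R): not NE [P1→B gives 7>3; P2→S gives 10>4]
(D,S): not NE [P1→B gives 8>1]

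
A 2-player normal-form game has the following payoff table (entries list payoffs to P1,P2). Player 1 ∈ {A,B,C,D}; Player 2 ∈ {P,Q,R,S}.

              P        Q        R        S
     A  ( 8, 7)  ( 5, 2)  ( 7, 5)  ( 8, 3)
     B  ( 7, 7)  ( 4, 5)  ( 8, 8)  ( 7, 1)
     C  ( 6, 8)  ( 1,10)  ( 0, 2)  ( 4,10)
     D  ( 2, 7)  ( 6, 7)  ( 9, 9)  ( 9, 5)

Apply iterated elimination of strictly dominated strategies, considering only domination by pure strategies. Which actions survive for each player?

P1 drop C (A beats it: P:8>6 Q:5>1 R:7>0 S:8>4)
P2 drop Q (R beats it: A:5>2 B:8>5 D:9>7)
P2 drop S (P beats it: A:7>3 B:7>1 D:7>5)
P1→{A,B,D} P2→{P,R}

Survivors P1:{A,B,D} P2:{P,R}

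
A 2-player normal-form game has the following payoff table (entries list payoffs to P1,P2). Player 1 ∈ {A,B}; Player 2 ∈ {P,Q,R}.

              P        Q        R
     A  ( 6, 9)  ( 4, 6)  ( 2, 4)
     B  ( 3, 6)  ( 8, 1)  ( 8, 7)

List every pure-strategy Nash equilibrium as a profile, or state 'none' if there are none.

(A,P): NE
(A,Q): not NE [P1→B gives 8>4; P2→P gives 9>6]
(A,R): not NE [P1→B gives 8>2; P2→P gives 9>4]
(B,P): not NE [P1→A gives 6>3; P2→R gives 7>6]
(B,Q): not NE [P2→R gives 7>1]
(B,R): NE

NE set: (A,P), (B,R)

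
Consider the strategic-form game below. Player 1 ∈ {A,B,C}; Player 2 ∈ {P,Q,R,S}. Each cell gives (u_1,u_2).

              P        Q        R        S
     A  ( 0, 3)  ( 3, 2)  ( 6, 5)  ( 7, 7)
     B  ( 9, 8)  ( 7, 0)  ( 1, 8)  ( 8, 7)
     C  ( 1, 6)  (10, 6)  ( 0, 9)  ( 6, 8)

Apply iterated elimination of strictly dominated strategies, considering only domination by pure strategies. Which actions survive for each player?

IESDS → P1:{A,B} P2:{P,R,S}

P2 drop Q (R beats it: A:5>2 B:8>0 C:9>6)
P1 drop C (B beats it: P:9>1 R:1>0 S:8>6)
P1→{A,B} P2→{P,R,S}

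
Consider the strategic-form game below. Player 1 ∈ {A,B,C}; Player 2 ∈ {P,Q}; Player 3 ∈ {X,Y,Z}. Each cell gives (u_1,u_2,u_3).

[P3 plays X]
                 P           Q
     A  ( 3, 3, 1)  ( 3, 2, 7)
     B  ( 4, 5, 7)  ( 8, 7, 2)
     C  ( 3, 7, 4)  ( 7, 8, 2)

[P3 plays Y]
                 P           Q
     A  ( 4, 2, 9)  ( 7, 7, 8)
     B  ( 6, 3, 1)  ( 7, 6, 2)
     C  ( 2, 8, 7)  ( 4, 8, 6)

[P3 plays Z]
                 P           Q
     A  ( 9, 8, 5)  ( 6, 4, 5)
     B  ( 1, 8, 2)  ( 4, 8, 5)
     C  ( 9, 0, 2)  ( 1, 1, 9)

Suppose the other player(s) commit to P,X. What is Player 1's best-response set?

u_1(A vs P,X) = 3
u_1(B vs P,X) = 4
u_1(C vs P,X) = 3
max payoff 4 at {B}

P1 best: {B}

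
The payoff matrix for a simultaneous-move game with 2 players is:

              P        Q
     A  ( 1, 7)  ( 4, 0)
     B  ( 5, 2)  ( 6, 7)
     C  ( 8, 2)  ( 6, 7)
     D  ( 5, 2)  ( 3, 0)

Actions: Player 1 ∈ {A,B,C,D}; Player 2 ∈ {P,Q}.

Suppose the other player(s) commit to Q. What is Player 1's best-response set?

u_1(A vs Q) = 4
u_1(B vs Q) = 6
u_1(C vs Q) = 6
u_1(D vs Q) = 3
max payoff 6 at {B,C}

argmax u_1 = {B,C}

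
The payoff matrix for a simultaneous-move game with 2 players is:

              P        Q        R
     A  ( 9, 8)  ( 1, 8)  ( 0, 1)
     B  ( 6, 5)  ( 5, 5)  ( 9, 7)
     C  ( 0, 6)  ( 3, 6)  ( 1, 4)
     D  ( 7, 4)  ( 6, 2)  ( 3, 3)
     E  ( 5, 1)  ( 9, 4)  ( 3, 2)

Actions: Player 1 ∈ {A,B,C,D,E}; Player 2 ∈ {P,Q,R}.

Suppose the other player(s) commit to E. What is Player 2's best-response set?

BR_2 = {Q}

u_2(P vs E) = 1
u_2(Q vs E) = 4
u_2(R vs E) = 2
max payoff 4 at {Q}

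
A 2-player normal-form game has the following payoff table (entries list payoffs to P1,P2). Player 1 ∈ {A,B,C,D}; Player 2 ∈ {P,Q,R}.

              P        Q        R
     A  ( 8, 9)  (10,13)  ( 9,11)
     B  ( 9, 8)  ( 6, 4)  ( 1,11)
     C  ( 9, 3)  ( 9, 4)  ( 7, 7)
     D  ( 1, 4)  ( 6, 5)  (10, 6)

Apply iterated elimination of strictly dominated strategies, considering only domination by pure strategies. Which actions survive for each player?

IESDS → P1:{A,D} P2:{Q,R}

P2 drop P (R beats it: A:11>9 B:11>8 C:7>3 D:6>4)
P1 drop B (A beats it: Q:10>6 R:9>1)
P1 drop C (A beats it: Q:10>9 R:9>7)
P1→{A,D} P2→{Q,R}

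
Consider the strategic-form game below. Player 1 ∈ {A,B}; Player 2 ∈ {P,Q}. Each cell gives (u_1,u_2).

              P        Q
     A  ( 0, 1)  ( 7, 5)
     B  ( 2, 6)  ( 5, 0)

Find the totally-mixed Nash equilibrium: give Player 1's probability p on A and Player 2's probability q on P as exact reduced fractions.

p=3/5, q=1/2

P1 indiff ⇒ q·0+(1-q)·7 = q·2+(1-q)·5 ⇒ q(-2) = (1-q)(-2) ⇒ q = 1/2
P2 indiff ⇒ p·1+(1-p)·6 = p·5+(1-p)·0 ⇒ p(-4) = (1-p)(-6) ⇒ p = 3/5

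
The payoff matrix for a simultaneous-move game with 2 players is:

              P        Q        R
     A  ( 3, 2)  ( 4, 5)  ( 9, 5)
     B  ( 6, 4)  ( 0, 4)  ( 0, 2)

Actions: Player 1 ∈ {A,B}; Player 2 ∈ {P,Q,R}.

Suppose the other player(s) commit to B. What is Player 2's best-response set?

BR_2 = {P,Q}

u_2(P vs B) = 4
u_2(Q vs B) = 4
u_2(R vs B) = 2
max payoff 4 at {P,Q}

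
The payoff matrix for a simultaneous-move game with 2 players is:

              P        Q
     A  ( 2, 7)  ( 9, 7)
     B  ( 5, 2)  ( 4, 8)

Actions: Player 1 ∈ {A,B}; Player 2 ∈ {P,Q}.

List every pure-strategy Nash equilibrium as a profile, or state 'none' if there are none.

Nash profiles: (A,Q)

(A,P): not NE [P1→B gives 5>2]
(A,Q): NE
(B,P): not NE [P2→Q gives 8>2]
(B,Q): not NE [P1→A gives 9>4]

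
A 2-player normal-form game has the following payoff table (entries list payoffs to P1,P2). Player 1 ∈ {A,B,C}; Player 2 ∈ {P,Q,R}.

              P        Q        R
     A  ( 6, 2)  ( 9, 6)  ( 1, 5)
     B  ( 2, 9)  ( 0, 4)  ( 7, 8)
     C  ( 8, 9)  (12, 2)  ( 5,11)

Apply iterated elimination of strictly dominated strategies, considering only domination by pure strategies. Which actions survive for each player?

Survivors P1:{B,C} P2:{P,R}

P1 drop A (C beats it: P:8>6 Q:12>9 R:5>1)
P2 drop Q (P beats it: B:9>4 C:9>2)
P1→{B,C} P2→{P,R}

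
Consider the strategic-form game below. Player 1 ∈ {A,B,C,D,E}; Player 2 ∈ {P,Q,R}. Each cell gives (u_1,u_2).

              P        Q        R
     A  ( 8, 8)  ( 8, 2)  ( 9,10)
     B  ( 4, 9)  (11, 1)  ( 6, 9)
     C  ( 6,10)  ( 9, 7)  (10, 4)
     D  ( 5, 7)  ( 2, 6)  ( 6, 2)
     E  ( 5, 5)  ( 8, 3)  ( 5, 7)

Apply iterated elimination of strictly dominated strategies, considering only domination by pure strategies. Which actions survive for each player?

P1 drop D (A beats it: P:8>5 Q:8>2 R:9>6)
P1 drop E (C beats it: P:6>5 Q:9>8 R:10>5)
P2 drop Q (P beats it: A:8>2 B:9>1 C:10>7)
P1 drop B (A beats it: P:8>4 R:9>6)
P1→{A,C} P2→{P,R}

Survivors P1:{A,C} P2:{P,R}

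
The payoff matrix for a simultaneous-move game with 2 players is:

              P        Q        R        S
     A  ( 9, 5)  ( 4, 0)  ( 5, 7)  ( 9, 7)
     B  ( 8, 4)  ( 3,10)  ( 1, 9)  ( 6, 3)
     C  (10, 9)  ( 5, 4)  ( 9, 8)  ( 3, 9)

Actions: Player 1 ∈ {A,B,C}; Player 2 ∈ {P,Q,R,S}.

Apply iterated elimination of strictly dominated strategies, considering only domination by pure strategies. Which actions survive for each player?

Survivors P1:{A,C} P2:{P,R,S}

P1 drop B (A beats it: P:9>8 Q:4>3 R:5>1 S:9>6)
P2 drop Q (P beats it: A:5>0 C:9>4)
P1→{A,C} P2→{P,R,S}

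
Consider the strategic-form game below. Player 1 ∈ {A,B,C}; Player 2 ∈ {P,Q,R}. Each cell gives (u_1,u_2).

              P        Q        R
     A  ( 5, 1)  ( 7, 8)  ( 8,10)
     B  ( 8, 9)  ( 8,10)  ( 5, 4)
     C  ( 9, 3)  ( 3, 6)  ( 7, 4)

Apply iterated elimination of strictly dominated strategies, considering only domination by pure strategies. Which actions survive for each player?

IESDS → P1:{A,B} P2:{Q,R}

P2 drop P (Q beats it: A:8>1 B:10>9 C:6>3)
P1 drop C (A beats it: Q:7>3 R:8>7)
P1→{A,B} P2→{Q,R}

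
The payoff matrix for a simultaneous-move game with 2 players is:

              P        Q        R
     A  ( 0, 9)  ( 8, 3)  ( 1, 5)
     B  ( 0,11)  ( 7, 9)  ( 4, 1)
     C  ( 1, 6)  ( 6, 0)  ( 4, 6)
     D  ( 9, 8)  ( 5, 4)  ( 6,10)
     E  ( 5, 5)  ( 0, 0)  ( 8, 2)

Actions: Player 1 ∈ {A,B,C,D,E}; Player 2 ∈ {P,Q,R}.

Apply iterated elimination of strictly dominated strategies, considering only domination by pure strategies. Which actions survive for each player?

IESDS → P1:{D,E} P2:{P,R}

P2 drop Q (P beats it: A:9>3 B:11>9 C:6>0 D:8>4 E:5>0)
P1 drop A (C beats it: P:1>0 R:4>1)
P1 drop B (D beats it: P:9>0 R:6>4)
P1 drop C (D beats it: P:9>1 R:6>4)
P1→{D,E} P2→{P,R}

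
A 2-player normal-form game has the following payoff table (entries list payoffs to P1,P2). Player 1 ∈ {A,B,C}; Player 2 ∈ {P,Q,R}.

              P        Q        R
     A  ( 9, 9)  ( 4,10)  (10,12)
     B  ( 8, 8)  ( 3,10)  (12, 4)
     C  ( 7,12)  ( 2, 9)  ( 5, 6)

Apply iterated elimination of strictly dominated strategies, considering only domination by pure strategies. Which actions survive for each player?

IESDS → P1:{A,B} P2:{Q,R}

P1 drop C (A beats it: P:9>7 Q:4>2 R:10>5)
P2 drop P (Q beats it: A:10>9 B:10>8)
P1→{A,B} P2→{Q,R}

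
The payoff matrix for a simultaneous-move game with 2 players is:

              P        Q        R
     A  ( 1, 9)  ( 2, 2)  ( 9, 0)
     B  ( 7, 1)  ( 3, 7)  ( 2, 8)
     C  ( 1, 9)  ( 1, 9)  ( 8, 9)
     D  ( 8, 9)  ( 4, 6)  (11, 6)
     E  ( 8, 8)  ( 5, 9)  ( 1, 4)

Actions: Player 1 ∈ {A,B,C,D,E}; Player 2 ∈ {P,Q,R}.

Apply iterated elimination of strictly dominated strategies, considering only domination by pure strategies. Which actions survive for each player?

P1 drop A (D beats it: P:8>1 Q:4>2 R:11>9)
P1 drop B (D beats it: P:8>7 Q:4>3 R:11>2)
P1 drop C (D beats it: P:8>1 Q:4>1 R:11>8)
P2 drop R (P beats it: D:9>6 E:8>4)
P1→{D,E} P2→{P,Q}

Remaining: P1:{D,E} P2:{P,Q}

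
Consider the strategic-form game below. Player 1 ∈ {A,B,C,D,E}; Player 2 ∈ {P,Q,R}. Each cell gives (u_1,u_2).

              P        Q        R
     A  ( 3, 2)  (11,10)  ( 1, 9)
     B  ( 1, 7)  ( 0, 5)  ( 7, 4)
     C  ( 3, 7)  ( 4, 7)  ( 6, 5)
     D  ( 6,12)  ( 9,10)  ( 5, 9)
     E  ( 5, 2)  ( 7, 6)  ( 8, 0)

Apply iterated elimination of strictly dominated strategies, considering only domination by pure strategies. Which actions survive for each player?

Survivors P1:{A,D} P2:{P,Q}

P1 drop B (E beats it: P:5>1 Q:7>0 R:8>7)
P1 drop C (E beats it: P:5>3 Q:7>4 R:8>6)
P2 drop R (Q beats it: A:10>9 D:10>9 E:6>0)
P1 drop E (D beats it: P:6>5 Q:9>7)
P1→{A,D} P2→{P,Q}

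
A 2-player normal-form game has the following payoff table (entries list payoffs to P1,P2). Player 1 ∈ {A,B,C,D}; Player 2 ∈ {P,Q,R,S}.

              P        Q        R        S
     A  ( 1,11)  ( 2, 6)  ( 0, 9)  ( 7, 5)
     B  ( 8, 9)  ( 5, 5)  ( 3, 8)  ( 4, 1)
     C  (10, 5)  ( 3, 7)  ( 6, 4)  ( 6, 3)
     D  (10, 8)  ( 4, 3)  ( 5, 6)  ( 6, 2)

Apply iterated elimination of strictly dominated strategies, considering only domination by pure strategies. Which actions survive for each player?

Remaining: P1:{B,C,D} P2:{P,Q}

P2 drop R (P beats it: A:11>9 B:9>8 C:5>4 D:8>6)
P2 drop S (P beats it: A:11>5 B:9>1 C:5>3 D:8>2)
P1 drop A (B beats it: P:8>1 Q:5>2)
P1→{B,C,D} P2→{P,Q}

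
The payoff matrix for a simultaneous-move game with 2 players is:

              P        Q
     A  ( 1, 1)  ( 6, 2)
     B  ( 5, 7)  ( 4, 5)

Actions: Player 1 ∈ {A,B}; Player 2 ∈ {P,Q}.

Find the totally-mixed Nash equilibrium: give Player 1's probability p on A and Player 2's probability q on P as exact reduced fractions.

P1 indiff ⇒ q·1+(1-q)·6 = q·5+(1-q)·4 ⇒ q(-4) = (1-q)(-2) ⇒ q = 1/3
P2 indiff ⇒ p·1+(1-p)·7 = p·2+(1-p)·5 ⇒ p(-1) = (1-p)(-2) ⇒ p = 2/3

p=2/3, q=1/3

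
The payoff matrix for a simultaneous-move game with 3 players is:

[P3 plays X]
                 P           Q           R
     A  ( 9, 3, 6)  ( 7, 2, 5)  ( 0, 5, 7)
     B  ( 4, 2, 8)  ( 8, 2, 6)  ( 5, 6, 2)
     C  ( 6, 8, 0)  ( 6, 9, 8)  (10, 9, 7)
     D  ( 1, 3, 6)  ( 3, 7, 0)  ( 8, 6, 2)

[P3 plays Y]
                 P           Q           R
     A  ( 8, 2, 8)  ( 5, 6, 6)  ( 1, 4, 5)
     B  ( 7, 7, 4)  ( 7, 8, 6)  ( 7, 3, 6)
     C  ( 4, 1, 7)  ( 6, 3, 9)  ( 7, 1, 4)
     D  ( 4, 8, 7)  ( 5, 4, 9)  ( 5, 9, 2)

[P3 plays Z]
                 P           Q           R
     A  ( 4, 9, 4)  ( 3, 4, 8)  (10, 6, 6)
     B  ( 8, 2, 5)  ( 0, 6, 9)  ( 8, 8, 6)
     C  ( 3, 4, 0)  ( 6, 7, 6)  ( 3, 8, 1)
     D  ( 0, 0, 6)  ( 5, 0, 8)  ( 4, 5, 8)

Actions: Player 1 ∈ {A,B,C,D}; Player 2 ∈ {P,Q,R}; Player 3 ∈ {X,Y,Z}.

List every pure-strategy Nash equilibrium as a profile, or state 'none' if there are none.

(A,P,X): not NE [P2→R gives 5>3; P3→Y gives 8>6]
(A,P,Y): not NE [P2→Q gives 6>2]
(A,P,Z): not NE [P1→B gives 8>4; P3→Y gives 8>4]
(A,Q,X): not NE [P1→B gives 8>7; P2→R gives 5>2; P3→Z gives 8>5]
(A,Q,Y): not NE [P1→B gives 7>5; P3→Z gives 8>6]
(A,Q,Z): not NE [P1→C gives 6>3; P2→P gives 9>4]
(A,R,X): not NE [P1→C gives 10>0]
(A,R,Y): not NE [P1→C gives 7>1; P2→Q gives 6>4; P3→X gives 7>5]
(A,R,Z): not NE [P2→P gives 9>6; P3→X gives 7>6]
(B,P,X): not NE [P1→A gives 9>4; P2→R gives 6>2]
(B,P,Y): not NE [P1→A gives 8>7; P2→Q gives 8>7; P3→X gives 8>4]
(B,P,Z): not NE [P2→R gives 8>2; P3→X gives 8>5]
(B,Q,X): not NE [P2→R gives 6>2; P3→Z gives 9>6]
(B,Q,Y): not NE [P3→Z gives 9>6]
(B,Q,Z): not NE [P1→C gives 6>0; P2→R gives 8>6]
(B,R,X): not NE [P1→C gives 10>5; P3→Z gives 6>2]
(B,R,Y): not NE [P2→Q gives 8>3]
(B,R,Z): not NE [P1→A gives 10>8]
(C,P,X): not NE [P1→A gives 9>6; P2→R gives 9>8; P3→Y gives 7>0]
(C,P,Y): not NE [P1→A gives 8>4; P2→Q gives 3>1]
(C,P,Z): not NE [P1→B gives 8>3; P2→R gives 8>4; P3→Y gives 7>0]
(C,Q,X): not NE [P1→B gives 8>6; P3→Y gives 9>8]
(C,Q,Y): not NE [P1→B gives 7>6]
(C,Q,Z): not NE [P2→R gives 8>7; P3→Y gives 9>6]
(C,R,X): NE
(C,R,Y): not NE [P2→Q gives 3>1; P3→X gives 7>4]
(C,R,Z): not NE [P1→A gives 10>3; P3→X gives 7>1]
(D,P,X): not NE [P1→A gives 9>1; P2→Q gives 7>3; P3→Y gives 7>6]
(D,P,Y): not NE [P1→A gives 8>4; P2→R gives 9>8]
(D,P,Z): not NE [P1→B gives 8>0; P2→R gives 5>0; P3→Y gives 7>6]
(D,Q,X): not NE [P1→B gives 8>3; P3→Y gives 9>0]
(D,Q,Y): not NE [P1→B gives 7>5; P2→R gives 9>4]
(D,Q,Z): not NE [P1→C gives 6>5; P2→R gives 5>0; P3→Y gives 9>8]
(D,R,X): not NE [P1→C gives 10>8; P2→Q gives 7>6; P3→Z gives 8>2]
(D,R,Y): not NE [P1→C gives 7>5; P3→Z gives 8>2]
(D,R,Z): not NE [P1→A gives 10>4]

PSNE = {(C,R,X)}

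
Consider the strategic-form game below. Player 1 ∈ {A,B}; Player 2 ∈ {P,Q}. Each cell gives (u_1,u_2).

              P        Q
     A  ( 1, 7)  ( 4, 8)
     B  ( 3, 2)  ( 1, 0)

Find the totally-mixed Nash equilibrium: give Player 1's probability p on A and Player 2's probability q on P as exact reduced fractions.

P1 indiff ⇒ q·1+(1-q)·4 = q·3+(1-q)·1 ⇒ q(-2) = (1-q)(-3) ⇒ q = 3/5
P2 indiff ⇒ p·7+(1-p)·2 = p·8+(1-p)·0 ⇒ p(-1) = (1-p)(-2) ⇒ p = 2/3

P1 mixes 2/3 on A; P2 mixes 3/5 on P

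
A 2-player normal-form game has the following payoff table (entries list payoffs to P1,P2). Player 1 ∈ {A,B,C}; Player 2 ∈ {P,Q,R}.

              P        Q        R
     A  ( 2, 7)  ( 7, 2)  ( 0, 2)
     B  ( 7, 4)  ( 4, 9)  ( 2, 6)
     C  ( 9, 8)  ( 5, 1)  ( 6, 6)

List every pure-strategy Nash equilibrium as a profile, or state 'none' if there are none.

NE set: (C,P)

(A,P): not NE [P1→C gives 9>2]
(A,Q): not NE [P2→P gives 7>2]
(A,R): not NE [P1→C gives 6>0; P2→P gives 7>2]
(B,P): not NE [P1→C gives 9>7; P2→Q gives 9>4]
(B,Q): not NE [P1→A gives 7>4]
(B,R): not NE [P1→C gives 6>2; P2→Q gives 9>6]
(C,P): NE
(C,Q): not NE [P1→A gives 7>5; P2→P gives 8>1]
(C,R): not NE [P2→P gives 8>6]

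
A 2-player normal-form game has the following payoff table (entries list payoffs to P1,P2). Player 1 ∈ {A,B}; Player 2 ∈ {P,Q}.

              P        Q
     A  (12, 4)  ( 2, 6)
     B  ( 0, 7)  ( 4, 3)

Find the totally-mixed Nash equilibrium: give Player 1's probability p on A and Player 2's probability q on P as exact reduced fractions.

P1 mixes 2/3 on A; P2 mixes 1/7 on P

P1 indiff ⇒ q·12+(1-q)·2 = q·0+(1-q)·4 ⇒ q(12) = (1-q)(2) ⇒ q = 1/7
P2 indiff ⇒ p·4+(1-p)·7 = p·6+(1-p)·3 ⇒ p(-2) = (1-p)(-4) ⇒ p = 2/3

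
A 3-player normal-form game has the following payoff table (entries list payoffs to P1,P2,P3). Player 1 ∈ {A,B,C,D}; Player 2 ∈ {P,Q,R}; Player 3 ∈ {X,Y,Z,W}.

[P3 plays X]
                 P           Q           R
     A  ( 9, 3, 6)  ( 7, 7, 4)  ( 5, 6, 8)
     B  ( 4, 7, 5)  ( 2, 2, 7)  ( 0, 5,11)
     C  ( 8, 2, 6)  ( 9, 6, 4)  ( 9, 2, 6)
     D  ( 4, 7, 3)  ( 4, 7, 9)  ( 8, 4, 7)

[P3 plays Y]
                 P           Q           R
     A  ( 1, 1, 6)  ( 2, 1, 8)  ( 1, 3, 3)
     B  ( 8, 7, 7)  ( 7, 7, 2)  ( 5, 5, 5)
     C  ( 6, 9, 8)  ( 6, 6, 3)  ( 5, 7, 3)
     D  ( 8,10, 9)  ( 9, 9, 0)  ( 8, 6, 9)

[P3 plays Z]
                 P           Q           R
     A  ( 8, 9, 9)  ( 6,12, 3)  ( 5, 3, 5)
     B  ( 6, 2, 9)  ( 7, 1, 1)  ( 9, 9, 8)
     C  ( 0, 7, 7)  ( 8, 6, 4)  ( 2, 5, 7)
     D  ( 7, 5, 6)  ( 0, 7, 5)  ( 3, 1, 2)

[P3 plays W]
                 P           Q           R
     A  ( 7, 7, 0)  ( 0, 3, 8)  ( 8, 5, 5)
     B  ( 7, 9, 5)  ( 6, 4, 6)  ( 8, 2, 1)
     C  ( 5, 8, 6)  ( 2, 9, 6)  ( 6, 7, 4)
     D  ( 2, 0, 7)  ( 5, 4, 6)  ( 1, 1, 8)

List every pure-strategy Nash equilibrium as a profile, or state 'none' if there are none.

(A,P,X): not NE [P2→Q gives 7>3; P3→Z gives 9>6]
(A,P,Y): not NE [P1→D gives 8>1; P2→R gives 3>1; P3→Z gives 9>6]
(A,P,Z): not NE [P2→Q gives 12>9]
(A,P,W): not NE [P3→Z gives 9>0]
(A,Q,X): not NE [P1→C gives 9>7; P3→W gives 8>4]
(A,Q,Y): not NE [P1→D gives 9>2; P2→R gives 3>1]
(A,Q,Z): not NE [P1→C gives 8>6; P3→W gives 8>3]
(A,Q,W): not NE [P1→B gives 6>0; P2→P gives 7>3]
(A,R,X): not NE [P1→C gives 9>5; P2→Q gives 7>6]
(A,R,Y): not NE [P1→D gives 8>1; P3→X gives 8>3]
(A,R,Z): not NE [P1→B gives 9>5; P2→Q gives 12>3; P3→X gives 8>5]
(A,R,W): not NE [P2→P gives 7>5; P3→X gives 8>5]
(B,P,X): not NE [P1→A gives 9>4; P3→Z gives 9>5]
(B,P,Y): not NE [P3→Z gives 9>7]
(B,P,Z): not NE [P1→A gives 8>6; P2→R gives 9>2]
(B,P,W): not NE [P3→Z gives 9>5]
(B,Q,X): not NE [P1→C gives 9>2; P2→P gives 7>2]
(B,Q,Y): not NE [P1→D gives 9>7; P3→X gives 7>2]
(B,Q,Z): not NE [P1→C gives 8>7; P2→R gives 9>1; P3→X gives 7>1]
(B,Q,W): not NE [P2→P gives 9>4; P3→X gives 7>6]
(B,R,X): not NE [P1→C gives 9>0; P2→P gives 7>5]
(B,R,Y): not NE [P1→D gives 8>5; P2→Q gives 7>5; P3→X gives 11>5]
(B,R,Z): not NE [P3→X gives 11>8]
(B,R,W): not NE [P2→P gives 9>2; P3→X gives 11>1]
(C,P,X): not NE [P1→A gives 9>8; P2→Q gives 6>2; P3→Y gives 8>6]
(C,P,Y): not NE [P1→D gives 8>6]
(C,P,Z): not NE [P1→A gives 8>0; P3→Y gives 8>7]
(C,P,W): not NE [P1→B gives 7>5; P2→Q gives 9>8; P3→Y gives 8>6]
(C,Q,X): not NE [P3→W gives 6>4]
(C,Q,Y): not NE [P1→D gives 9>6; P2→P gives 9>6; P3→W gives 6>3]
(C,Q,Z): not NE [P2→P gives 7>6; P3→W gives 6>4]
(C,Q,W): not NE [P1→B gives 6>2]
(C,R,X): not NE [P2→Q gives 6>2; P3→Z gives 7>6]
(C,R,Y): not NE [P1→D gives 8>5; P2→P gives 9>7; P3→Z gives 7>3]
(C,R,Z): not NE [P1→B gives 9>2; P2→P gives 7>5]
(C,R,W): not NE [P1→B gives 8>6; P2→Q gives 9>7; P3→Z gives 7>4]
(D,P,X): not NE [P1→A gives 9>4; P3→Y gives 9>3]
(D,P,Y): NE
(D,P,Z): not NE [P1→A gives 8>7; P2→Q gives 7>5; P3→Y gives 9>6]
(D,P,W): not NE [P1→B gives 7>2; P2→Q gives 4>0; P3→Y gives 9>7]
(D,Q,X): not NE [P1→C gives 9>4]
(D,Q,Y): not NE [P2→P gives 10>9; P3→X gives 9>0]
(D,Q,Z): not NE [P1→C gives 8>0; P3→X gives 9>5]
(D,Q,W): not NE [P1→B gives 6>5; P3→X gives 9>6]
(D,R,X): not NE [P1→C gives 9>8; P2→Q gives 7>4; P3→Y gives 9>7]
(D,R,Y): not NE [P2→P gives 10>6]
(D,R,Z): not NE [P1→B gives 9>3; P2→Q gives 7>1; P3→Y gives 9>2]
(D,R,W): not NE [P1→B gives 8>1; P2→Q gives 4>1; P3→Y gives 9>8]

Nash profiles: (D,P,Y)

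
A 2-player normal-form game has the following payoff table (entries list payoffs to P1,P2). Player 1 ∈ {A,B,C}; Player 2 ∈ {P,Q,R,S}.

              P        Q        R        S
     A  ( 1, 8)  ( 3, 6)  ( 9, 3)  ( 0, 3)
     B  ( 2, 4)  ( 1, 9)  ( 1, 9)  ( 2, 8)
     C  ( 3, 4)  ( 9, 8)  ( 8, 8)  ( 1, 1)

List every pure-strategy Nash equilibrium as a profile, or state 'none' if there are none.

NE set: (C,Q)

(A,P): not NE [P1→C gives 3>1]
(A,Q): not NE [P1→C gives 9>3; P2→P gives 8>6]
(A,R): not NE [P2→P gives 8>3]
(A,S): not NE [P1→B gives 2>0; P2→P gives 8>3]
(B,P): not NE [P1→C gives 3>2; P2→R gives 9>4]
(B,Q): not NE [P1→C gives 9>1]
(B,R): not NE [P1→A gives 9>1]
(B,S): not NE [P2→R gives 9>8]
(C,P): not NE [P2→R gives 8>4]
(C,Q): NE
(C,R): not NE [P1→A gives 9>8]
(C,S): not NE [P1→B gives 2>1; P2→R gives 8>1]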